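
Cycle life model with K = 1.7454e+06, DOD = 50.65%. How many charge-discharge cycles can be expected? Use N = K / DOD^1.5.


DOD^1.5 = 360.47
N = K / DOD^1.5 = 1.7454e+06 / 360.47 = 4842

4842 cycles


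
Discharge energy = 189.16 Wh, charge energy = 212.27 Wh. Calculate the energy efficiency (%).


eta_e = E_dis / E_chg * 100 = 189.16 / 212.27 * 100 = 89.11%

89.11%


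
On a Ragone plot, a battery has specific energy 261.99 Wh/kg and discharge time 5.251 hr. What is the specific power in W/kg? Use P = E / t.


P_specific = E / t = 261.99 / 5.251 = 49.89 W/kg

49.89 W/kg


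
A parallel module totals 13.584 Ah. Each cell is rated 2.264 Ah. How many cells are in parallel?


n = C_total / C_cell = 13.584 / 2.264 = 6

6


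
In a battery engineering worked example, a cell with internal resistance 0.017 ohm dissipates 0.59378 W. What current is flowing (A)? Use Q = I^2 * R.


I = sqrt(Q / R) = sqrt(0.59378 / 0.017) = sqrt(34.928) = 5.910 A

5.910 A


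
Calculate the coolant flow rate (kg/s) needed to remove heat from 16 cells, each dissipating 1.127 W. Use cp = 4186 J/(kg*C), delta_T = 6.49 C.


Q_total = 16 * 1.127 = 18.032 W
m_dot = Q_total / (cp * dT) = 18.032 / (4186 * 6.49) = 6.637e-04 kg/s

6.637e-04 kg/s


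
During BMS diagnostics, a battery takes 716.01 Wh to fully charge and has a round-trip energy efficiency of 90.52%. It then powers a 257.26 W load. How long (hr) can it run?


Step 1: E_discharge = eta/100 * E_charge = 90.52/100 * 716.01 = 648.13 Wh
Step 2: t = E_discharge / P = 648.13 / 257.26 = 2.519 hr

2.519 hr


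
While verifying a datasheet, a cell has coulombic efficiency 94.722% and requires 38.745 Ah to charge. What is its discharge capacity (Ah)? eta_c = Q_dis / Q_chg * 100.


Q_dis = eta/100 * Q_chg = 94.722/100 * 38.745 = 36.70 Ah

36.70 Ah


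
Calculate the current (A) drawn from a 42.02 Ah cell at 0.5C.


At 0.5C: I = 0.5 * 42.02 Ah = 21.01 A

21.01 A


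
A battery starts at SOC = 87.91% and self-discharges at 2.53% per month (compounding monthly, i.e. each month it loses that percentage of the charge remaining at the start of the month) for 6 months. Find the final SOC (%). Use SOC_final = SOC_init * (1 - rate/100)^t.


Monthly retention factor = 1 - 2.53/100 = 0.9747
Over 6 months: factor^6 = 0.85748
SOC_final = 87.91 * 0.85748 = 75.38%

75.38%


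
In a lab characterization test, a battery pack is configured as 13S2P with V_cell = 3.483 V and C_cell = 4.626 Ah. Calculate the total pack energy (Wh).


V_pack = 13 * 3.483 = 45.279 V
C_pack = 2 * 4.626 = 9.252 Ah
E = V_pack * C_pack = 45.279 * 9.252 = 418.9 Wh

418.9 Wh


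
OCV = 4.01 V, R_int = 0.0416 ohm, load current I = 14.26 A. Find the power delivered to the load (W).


Step 1: V_terminal = OCV - I*R = 4.01 - 14.26 * 0.0416 = 3.4168 V
Step 2: P_out = V_terminal * I = 3.4168 * 14.26 = 48.72 W

48.72 W


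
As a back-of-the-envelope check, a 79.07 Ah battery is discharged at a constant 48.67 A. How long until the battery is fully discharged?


t = capacity / current = 79.07 / 48.67 = 1.625 hr

1.625 hr


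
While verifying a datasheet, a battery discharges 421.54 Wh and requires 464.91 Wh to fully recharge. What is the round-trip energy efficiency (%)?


Round-trip efficiency = 421.54/464.91 * 100% = 90.67%

90.67%


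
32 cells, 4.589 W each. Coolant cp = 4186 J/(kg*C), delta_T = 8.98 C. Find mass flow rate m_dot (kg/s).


Step 1: Total heat Q = 32 * 4.589 W = 146.85 W
Step 2: denom = cp * dT = 4186 * 8.98 = 37590
Step 3: m_dot = 146.85 / 37590 = 0.003907 kg/s

0.003907 kg/s


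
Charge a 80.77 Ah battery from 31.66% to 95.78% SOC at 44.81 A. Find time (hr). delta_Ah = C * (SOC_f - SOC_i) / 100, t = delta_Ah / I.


Step 1: dSOC = 95.78% - 31.66% = 64.12%
Step 2: delta_Ah = 80.77 * 64.12 / 100 = 51.79 Ah
Step 3: t = 51.79 / 44.81 = 1.156 hr

1.156 hr


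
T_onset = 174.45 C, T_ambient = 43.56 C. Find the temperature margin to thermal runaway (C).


Safety margin = 174.45 C - 43.56 C = 130.89 C

130.89 C


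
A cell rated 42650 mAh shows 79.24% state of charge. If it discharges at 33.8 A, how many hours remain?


Convert: C_total = 42650 mAh = 42.65 Ah
Step 1: remaining = SOC/100 * C_total = 79.24/100 * 42.65 = 33.796 Ah
Step 2: t = remaining / I = 33.796 / 33.8 = 0.9999 hr

0.9999 hr


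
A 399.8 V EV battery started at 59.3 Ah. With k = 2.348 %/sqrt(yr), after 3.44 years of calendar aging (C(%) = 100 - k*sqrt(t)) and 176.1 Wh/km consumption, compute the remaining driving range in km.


Step 1: capacity retention = 100 - 2.348 * sqrt(3.44) = 100 - 2.348 * 1.8547 = 95.645%
Step 2: C_now = 59.3 * 95.645/100 = 56.717 Ah
Step 3: E_pack = V * C_now = 399.8 * 56.717 = 22675 Wh
Step 4: range = E_pack / consumption = 22675 / 176.1 = 128.8 km

128.8 km


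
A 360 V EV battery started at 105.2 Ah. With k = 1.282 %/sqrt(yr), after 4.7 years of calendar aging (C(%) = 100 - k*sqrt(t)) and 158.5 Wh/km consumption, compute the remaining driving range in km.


Step 1: capacity retention = 100 - 1.282 * sqrt(4.7) = 100 - 1.282 * 2.1679 = 97.221%
Step 2: C_now = 105.2 * 97.221/100 = 102.28 Ah
Step 3: E_pack = V * C_now = 360 * 102.28 = 36821 Wh
Step 4: range = E_pack / consumption = 36821 / 158.5 = 232.3 km

232.3 km


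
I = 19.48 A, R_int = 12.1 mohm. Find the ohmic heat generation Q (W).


Convert: R = 12.1 mohm = 0.0121 ohm
I^2 = 379.47
Q = 379.47 * 0.0121 = 4.592 W

4.592 W


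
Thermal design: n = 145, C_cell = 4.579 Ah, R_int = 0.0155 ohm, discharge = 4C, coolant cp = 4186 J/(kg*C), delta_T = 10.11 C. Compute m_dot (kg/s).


Step 1: I = 4 * 4.579 = 18.316 A
Step 2: Q_cell = I^2 * R = 18.316^2 * 0.0155 = 5.1999 W
Step 3: Q_total = 145 * 5.1999 = 753.99 W
Step 4: m_dot = Q_total / (cp * dT) = 753.99 / (4186 * 10.11) = 0.01782 kg/s

0.01782 kg/s


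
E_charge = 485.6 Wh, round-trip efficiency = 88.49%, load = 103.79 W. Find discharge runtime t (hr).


Step 1: E_discharge = eta/100 * E_charge = 88.49/100 * 485.6 = 429.71 Wh
Step 2: t = E_discharge / P = 429.71 / 103.79 = 4.140 hr

4.140 hr


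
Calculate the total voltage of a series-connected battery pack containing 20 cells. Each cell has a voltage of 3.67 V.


Series voltages add: 20 * 3.67 V = 73.4 V

73.4 V


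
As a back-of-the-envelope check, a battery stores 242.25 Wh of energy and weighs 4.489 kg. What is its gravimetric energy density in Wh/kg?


Specific energy = 242.25 Wh / 4.489 kg = 53.97 Wh/kg

53.97 Wh/kg


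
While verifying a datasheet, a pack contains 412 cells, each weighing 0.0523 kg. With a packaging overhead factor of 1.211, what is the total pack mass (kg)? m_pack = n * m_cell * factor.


m_pack = n * m_cell * overhead = 412 * 0.0523 * 1.211 = 26.09 kg

26.09 kg


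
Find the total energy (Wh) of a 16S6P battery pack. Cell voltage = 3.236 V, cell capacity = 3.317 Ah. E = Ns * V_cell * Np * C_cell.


E = Ns * Vcell * Np * Ccell = 16 * 3.236 * 6 * 3.317 = 1030 Wh

1030 Wh


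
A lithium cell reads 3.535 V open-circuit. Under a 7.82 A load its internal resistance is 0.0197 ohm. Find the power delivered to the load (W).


Step 1: V_terminal = OCV - I*R = 3.535 - 7.82 * 0.0197 = 3.3809 V
Step 2: P_out = V_terminal * I = 3.3809 * 7.82 = 26.44 W

26.44 W


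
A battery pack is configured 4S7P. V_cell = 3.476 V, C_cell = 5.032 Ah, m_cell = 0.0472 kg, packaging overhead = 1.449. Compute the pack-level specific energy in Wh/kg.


Step 1: V_pack = 4 * 3.476 = 13.904 V
Step 2: C_pack = 7 * 5.032 = 35.224 Ah
Step 3: E_pack = V_pack * C_pack = 13.904 * 35.224 = 489.75 Wh
Step 4: m_pack = 4 * 7 * 0.0472 * 1.449 = 1.915 kg
Step 5: ED = E_pack / m_pack = 489.75 / 1.915 = 255.7 Wh/kg

255.7 Wh/kg


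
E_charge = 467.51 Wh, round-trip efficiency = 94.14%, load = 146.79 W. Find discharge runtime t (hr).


Step 1: E_discharge = eta/100 * E_charge = 94.14/100 * 467.51 = 440.11 Wh
Step 2: t = E_discharge / P = 440.11 / 146.79 = 2.998 hr

2.998 hr


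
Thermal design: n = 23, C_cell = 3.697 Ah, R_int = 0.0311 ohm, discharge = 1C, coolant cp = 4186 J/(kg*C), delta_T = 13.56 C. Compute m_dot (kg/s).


Step 1: I = 1 * 3.697 = 3.697 A
Step 2: Q_cell = I^2 * R = 3.697^2 * 0.0311 = 0.42507 W
Step 3: Q_total = 23 * 0.42507 = 9.7766 W
Step 4: m_dot = Q_total / (cp * dT) = 9.7766 / (4186 * 13.56) = 1.722e-04 kg/s

1.722e-04 kg/s


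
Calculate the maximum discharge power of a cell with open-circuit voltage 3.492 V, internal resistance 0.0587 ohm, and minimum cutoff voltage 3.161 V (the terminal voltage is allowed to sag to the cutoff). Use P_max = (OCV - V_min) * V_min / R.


dV = OCV - V_min = 0.331 V (so I_max = dV / R)
P_max = dV * V_min / R = 0.331 * 3.161 / 0.0587 = 17.82 W

17.82 W


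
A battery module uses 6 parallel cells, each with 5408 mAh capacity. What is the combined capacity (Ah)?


Convert: C_cell = 5408 mAh = 5.408 Ah
C_total = 6 * 5.408 = 32.448 Ah

32.448 Ah


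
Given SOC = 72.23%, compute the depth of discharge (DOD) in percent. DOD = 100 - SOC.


Complement of SOC: DOD = 100% - 72.23% = 27.77%

27.77%


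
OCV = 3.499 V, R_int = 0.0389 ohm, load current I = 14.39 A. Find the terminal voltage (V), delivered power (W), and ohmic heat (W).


Step 1: V_terminal = OCV - I*R = 3.499 - 14.39 * 0.0389 = 2.9392 V
Step 2: P_out = V_terminal * I = 2.9392 * 14.39 = 42.30 W
Step 3: Q = I^2 * R = 14.39^2 * 0.0389 = 8.055 W

V=2.9392 V, P=42.30 W, Q=8.055 W


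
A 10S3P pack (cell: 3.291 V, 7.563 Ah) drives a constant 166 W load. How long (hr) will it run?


Step 1: E_pack = Ns * V_cell * Np * C_cell = 10 * 3.291 * 3 * 7.563 = 746.69 Wh
Step 2: t = E_pack / P = 746.69 / 166 = 4.498 hr

4.498 hr


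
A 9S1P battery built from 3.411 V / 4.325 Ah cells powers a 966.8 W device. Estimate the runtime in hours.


Step 1: E_pack = Ns * V_cell * Np * C_cell = 9 * 3.411 * 1 * 4.325 = 132.77 Wh
Step 2: t = E_pack / P = 132.77 / 966.8 = 0.1373 hr

0.1373 hr


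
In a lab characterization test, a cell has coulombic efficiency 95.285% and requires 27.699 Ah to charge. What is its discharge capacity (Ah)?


Q_dis = eta/100 * Q_chg = 95.285/100 * 27.699 = 26.39 Ah

26.39 Ah


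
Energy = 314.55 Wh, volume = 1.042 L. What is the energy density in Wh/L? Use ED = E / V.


ED = E / V = 314.55 / 1.042 = 301.9 Wh/L

301.9 Wh/L


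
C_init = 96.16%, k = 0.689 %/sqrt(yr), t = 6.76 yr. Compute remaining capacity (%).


Step 1: sqrt(6.76 yr) = 2.6
Step 2: drop = 0.689 * 2.6 = 1.7914
Step 3: C_final = 96.16 - 1.7914 = 94.37%

94.37%


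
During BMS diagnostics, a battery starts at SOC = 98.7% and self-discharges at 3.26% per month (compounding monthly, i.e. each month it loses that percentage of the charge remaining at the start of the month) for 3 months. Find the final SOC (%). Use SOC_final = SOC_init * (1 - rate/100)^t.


Monthly retention factor = 1 - 3.26/100 = 0.9674
Over 3 months: factor^3 = 0.90535
SOC_final = 98.7 * 0.90535 = 89.36%

89.36%


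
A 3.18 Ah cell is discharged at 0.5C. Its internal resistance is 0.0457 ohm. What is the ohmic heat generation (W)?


Step 1: I = C_rate * capacity = 0.5 * 3.18 = 1.59 A
Step 2: Q = I^2 * R = 1.59^2 * 0.0457 = 2.5281 * 0.0457 = 0.1155 W

0.1155 W


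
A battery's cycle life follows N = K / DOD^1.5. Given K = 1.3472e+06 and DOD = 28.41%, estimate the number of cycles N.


DOD^1.5 = 151.43
N = K / DOD^1.5 = 1.3472e+06 / 151.43 = 8897

8897 cycles


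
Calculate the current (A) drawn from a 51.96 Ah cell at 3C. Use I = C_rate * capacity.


At 3C: I = 3 * 51.96 Ah = 155.88 A

155.88 A


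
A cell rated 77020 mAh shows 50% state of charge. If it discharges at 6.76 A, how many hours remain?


Convert: C_total = 77020 mAh = 77.02 Ah
Step 1: remaining = SOC/100 * C_total = 50/100 * 77.02 = 38.51 Ah
Step 2: t = remaining / I = 38.51 / 6.76 = 5.697 hr

5.697 hr


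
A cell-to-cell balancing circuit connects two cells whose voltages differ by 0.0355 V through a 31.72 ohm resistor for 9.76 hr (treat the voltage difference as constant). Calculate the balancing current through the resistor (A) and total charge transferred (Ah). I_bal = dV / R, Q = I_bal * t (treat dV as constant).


First, Ohm's law: I_bal = 0.0355 V / 31.72 ohm = 0.0011192 A
Then Q = I * t = 0.0011192 A * 9.76 hr = 0.01092 Ah

I=0.0011192 A, Q=0.01092 Ah


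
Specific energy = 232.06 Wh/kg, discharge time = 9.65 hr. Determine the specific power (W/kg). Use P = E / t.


Specific power = 232.06 Wh/kg / 9.65 hr = 24.05 W/kg

24.05 W/kg


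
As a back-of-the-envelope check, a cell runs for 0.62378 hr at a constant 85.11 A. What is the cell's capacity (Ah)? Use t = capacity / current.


C = I * t = 85.11 * 0.62378 = 53.09 Ah

53.09 Ah


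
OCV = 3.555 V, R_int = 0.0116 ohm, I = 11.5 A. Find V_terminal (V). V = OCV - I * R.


IR drop = 11.5 * 0.0116 = 0.1334 V
V = 3.555 - 0.1334 = 3.422 V

3.422 V


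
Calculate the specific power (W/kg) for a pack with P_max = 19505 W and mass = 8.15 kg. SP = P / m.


SP = P / m = 19505 / 8.15 = 2393 W/kg

2393 W/kg


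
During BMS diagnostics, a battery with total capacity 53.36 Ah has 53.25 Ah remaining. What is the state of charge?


SOC% = 53.25 / 53.36 * 100 = 99.79%

99.79%


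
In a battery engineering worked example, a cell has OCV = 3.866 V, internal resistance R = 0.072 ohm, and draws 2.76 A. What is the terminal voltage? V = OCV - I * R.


V = OCV - I*R = 3.866 - 2.76 * 0.072 = 3.667 V

3.667 V


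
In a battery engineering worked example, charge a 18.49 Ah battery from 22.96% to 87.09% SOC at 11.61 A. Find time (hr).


Step 1: dSOC = 87.09% - 22.96% = 64.13%
Step 2: delta_Ah = 18.49 * 64.13 / 100 = 11.858 Ah
Step 3: t = 11.858 / 11.61 = 1.021 hr

1.021 hr


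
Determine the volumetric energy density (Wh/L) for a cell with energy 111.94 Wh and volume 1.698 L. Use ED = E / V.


Volumetric ED = 111.94 Wh / 1.698 L = 65.92 Wh/L

65.92 Wh/L


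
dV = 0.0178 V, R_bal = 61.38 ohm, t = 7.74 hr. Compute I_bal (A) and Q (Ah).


I_bal = dV / R = 0.0178 / 61.38 = 2.9000e-04 A
Q = I_bal * t = 2.9000e-04 * 7.74 = 0.002245 Ah

I=2.9000e-04 A, Q=0.002245 Ah


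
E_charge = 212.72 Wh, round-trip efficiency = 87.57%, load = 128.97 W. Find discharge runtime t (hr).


Step 1: E_discharge = eta/100 * E_charge = 87.57/100 * 212.72 = 186.28 Wh
Step 2: t = E_discharge / P = 186.28 / 128.97 = 1.444 hr

1.444 hr


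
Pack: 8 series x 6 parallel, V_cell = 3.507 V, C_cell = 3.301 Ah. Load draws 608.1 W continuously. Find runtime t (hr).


Step 1: E_pack = Ns * V_cell * Np * C_cell = 8 * 3.507 * 6 * 3.301 = 555.68 Wh
Step 2: t = E_pack / P = 555.68 / 608.1 = 0.9138 hr

0.9138 hr


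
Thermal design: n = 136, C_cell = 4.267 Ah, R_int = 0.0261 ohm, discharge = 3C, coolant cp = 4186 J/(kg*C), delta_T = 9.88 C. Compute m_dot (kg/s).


Step 1: I = 3 * 4.267 = 12.801 A
Step 2: Q_cell = I^2 * R = 12.801^2 * 0.0261 = 4.2769 W
Step 3: Q_total = 136 * 4.2769 = 581.66 W
Step 4: m_dot = Q_total / (cp * dT) = 581.66 / (4186 * 9.88) = 0.01406 kg/s

0.01406 kg/s


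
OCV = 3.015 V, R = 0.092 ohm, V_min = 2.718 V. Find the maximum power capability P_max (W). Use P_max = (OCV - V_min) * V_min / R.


dV = OCV - V_min = 0.297 V (so I_max = dV / R)
P_max = dV * V_min / R = 0.297 * 2.718 / 0.092 = 8.774 W

8.774 W


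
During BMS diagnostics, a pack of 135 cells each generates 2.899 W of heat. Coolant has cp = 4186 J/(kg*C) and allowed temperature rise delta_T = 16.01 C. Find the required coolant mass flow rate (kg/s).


Step 1: Total heat Q = 135 * 2.899 W = 391.37 W
Step 2: denom = cp * dT = 4186 * 16.01 = 67018
Step 3: m_dot = 391.37 / 67018 = 0.005840 kg/s

0.005840 kg/s


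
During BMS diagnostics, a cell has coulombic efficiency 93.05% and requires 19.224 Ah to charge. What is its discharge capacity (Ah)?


Q_dis = eta/100 * Q_chg = 93.05/100 * 19.224 = 17.89 Ah

17.89 Ah


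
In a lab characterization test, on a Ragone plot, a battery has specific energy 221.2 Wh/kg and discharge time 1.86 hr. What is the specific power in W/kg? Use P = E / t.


P_specific = E / t = 221.2 / 1.86 = 118.9 W/kg

118.9 W/kg


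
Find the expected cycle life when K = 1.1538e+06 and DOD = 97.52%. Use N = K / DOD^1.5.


DOD^1.5 = 963.03
N = K / DOD^1.5 = 1.1538e+06 / 963.03 = 1198

1198 cycles


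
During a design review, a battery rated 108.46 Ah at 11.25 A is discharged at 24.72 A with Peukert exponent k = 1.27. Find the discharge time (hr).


t_rated = C / I_rated = 108.46 / 11.25 = 9.6409 hr
(I_rated/I)^k = (0.4551)^1.27 = 0.36796
t = t_rated * (I_rated/I)^k = 9.6409 * 0.36796 = 3.547 hr

3.547 hr


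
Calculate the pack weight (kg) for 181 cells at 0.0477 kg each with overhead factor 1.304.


m_pack = n * m_cell * overhead = 181 * 0.0477 * 1.304 = 11.26 kg

11.26 kg


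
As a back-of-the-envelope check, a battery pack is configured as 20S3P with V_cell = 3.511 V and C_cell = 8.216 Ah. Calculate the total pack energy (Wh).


E = Ns * Vcell * Np * Ccell = 20 * 3.511 * 3 * 8.216 = 1731 Wh

1731 Wh


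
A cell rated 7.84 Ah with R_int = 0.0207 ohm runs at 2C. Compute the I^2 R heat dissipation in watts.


Step 1: I = C_rate * capacity = 2 * 7.84 = 15.68 A
Step 2: Q = I^2 * R = 15.68^2 * 0.0207 = 245.86 * 0.0207 = 5.089 W

5.089 W


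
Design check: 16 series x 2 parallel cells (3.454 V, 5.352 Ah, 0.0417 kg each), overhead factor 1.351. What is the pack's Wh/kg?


Step 1: V_pack = 16 * 3.454 = 55.264 V
Step 2: C_pack = 2 * 5.352 = 10.704 Ah
Step 3: E_pack = V_pack * C_pack = 55.264 * 10.704 = 591.55 Wh
Step 4: m_pack = 16 * 2 * 0.0417 * 1.351 = 1.8028 kg
Step 5: ED = E_pack / m_pack = 591.55 / 1.8028 = 328.1 Wh/kg

328.1 Wh/kg


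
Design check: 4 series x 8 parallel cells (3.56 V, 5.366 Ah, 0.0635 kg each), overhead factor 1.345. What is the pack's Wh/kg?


Step 1: V_pack = 4 * 3.56 = 14.24 V
Step 2: C_pack = 8 * 5.366 = 42.928 Ah
Step 3: E_pack = V_pack * C_pack = 14.24 * 42.928 = 611.29 Wh
Step 4: m_pack = 4 * 8 * 0.0635 * 1.345 = 2.733 kg
Step 5: ED = E_pack / m_pack = 611.29 / 2.733 = 223.7 Wh/kg

223.7 Wh/kg


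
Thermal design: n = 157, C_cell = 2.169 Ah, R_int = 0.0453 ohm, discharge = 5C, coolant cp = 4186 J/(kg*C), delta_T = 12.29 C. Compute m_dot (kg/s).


Step 1: I = 5 * 2.169 = 10.845 A
Step 2: Q_cell = I^2 * R = 10.845^2 * 0.0453 = 5.3279 W
Step 3: Q_total = 157 * 5.3279 = 836.48 W
Step 4: m_dot = Q_total / (cp * dT) = 836.48 / (4186 * 12.29) = 0.01626 kg/s

0.01626 kg/s


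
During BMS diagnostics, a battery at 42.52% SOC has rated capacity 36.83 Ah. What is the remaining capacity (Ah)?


remaining = SOC / 100 * total = 42.52 / 100 * 36.83 = 15.66 Ah

15.66 Ah


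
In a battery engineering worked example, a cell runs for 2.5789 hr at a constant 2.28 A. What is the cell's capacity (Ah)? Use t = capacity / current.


C = I * t = 2.28 * 2.5789 = 5.880 Ah

5.880 Ah


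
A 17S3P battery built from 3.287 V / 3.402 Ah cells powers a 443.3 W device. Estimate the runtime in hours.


Step 1: E_pack = Ns * V_cell * Np * C_cell = 17 * 3.287 * 3 * 3.402 = 570.3 Wh
Step 2: t = E_pack / P = 570.3 / 443.3 = 1.286 hr

1.286 hr


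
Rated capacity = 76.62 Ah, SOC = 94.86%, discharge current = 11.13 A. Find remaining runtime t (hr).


Step 1: remaining = SOC/100 * C_total = 94.86/100 * 76.62 = 72.682 Ah
Step 2: t = remaining / I = 72.682 / 11.13 = 6.530 hr

6.530 hr


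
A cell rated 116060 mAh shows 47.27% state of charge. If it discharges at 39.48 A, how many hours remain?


Convert: C_total = 116060 mAh = 116.06 Ah
Step 1: remaining = SOC/100 * C_total = 47.27/100 * 116.06 = 54.862 Ah
Step 2: t = remaining / I = 54.862 / 39.48 = 1.390 hr

1.390 hr


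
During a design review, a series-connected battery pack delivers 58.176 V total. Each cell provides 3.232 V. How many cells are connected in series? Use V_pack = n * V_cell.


n = V_pack / V_cell = 58.176 / 3.232 = 18

18


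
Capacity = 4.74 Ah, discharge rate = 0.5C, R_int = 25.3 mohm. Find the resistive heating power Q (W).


Convert: R = 25.3 mohm = 0.0253 ohm
Step 1: I = C_rate * capacity = 0.5 * 4.74 = 2.37 A
Step 2: Q = I^2 * R = 2.37^2 * 0.0253 = 5.6169 * 0.0253 = 0.1421 W

0.1421 W


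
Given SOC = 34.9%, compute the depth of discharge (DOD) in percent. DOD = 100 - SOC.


DOD = 100 - SOC = 100 - 34.9 = 65.1%

65.1%


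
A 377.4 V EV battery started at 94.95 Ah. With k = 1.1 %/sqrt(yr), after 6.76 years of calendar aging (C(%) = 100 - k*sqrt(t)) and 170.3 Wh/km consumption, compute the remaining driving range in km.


Step 1: capacity retention = 100 - 1.1 * sqrt(6.76) = 100 - 1.1 * 2.6 = 97.14%
Step 2: C_now = 94.95 * 97.14/100 = 92.234 Ah
Step 3: E_pack = V * C_now = 377.4 * 92.234 = 34809 Wh
Step 4: range = E_pack / consumption = 34809 / 170.3 = 204.4 km

204.4 km


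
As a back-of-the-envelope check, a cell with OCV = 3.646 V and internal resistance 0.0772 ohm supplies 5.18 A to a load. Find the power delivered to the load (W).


Step 1: V_terminal = OCV - I*R = 3.646 - 5.18 * 0.0772 = 3.2461 V
Step 2: P_out = V_terminal * I = 3.2461 * 5.18 = 16.81 W

16.81 W


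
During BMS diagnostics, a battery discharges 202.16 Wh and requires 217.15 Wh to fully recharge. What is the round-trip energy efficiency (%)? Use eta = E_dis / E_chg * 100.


eta_e = E_dis / E_chg * 100 = 202.16 / 217.15 * 100 = 93.10%

93.10%


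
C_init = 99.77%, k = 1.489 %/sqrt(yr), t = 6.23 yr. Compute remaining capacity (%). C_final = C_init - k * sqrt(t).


Step 1: sqrt(6.23 yr) = 2.496
Step 2: drop = 1.489 * 2.496 = 3.7165
Step 3: C_final = 99.77 - 3.7165 = 96.05%

96.05%


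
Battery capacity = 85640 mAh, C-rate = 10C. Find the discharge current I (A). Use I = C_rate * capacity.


Convert: capacity = 85640 mAh = 85.64 Ah
At 10C: I = 10 * 85.64 Ah = 856.4 A

856.4 A


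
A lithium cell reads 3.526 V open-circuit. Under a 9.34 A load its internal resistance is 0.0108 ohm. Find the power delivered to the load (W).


Step 1: V_terminal = OCV - I*R = 3.526 - 9.34 * 0.0108 = 3.4251 V
Step 2: P_out = V_terminal * I = 3.4251 * 9.34 = 31.99 W

31.99 W


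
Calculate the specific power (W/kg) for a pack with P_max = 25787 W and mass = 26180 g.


Convert: m = 26180 g = 26.18 kg
Specific power = 25787 W / 26.18 kg = 985.0 W/kg

985.0 W/kg


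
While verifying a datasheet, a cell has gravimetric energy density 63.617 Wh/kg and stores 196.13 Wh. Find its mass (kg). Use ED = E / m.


m = E / ED = 196.13 / 63.617 = 3.083 kg

3.083 kg


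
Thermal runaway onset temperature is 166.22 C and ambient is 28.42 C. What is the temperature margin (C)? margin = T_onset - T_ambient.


Safety margin = 166.22 C - 28.42 C = 137.8 C

137.8 C


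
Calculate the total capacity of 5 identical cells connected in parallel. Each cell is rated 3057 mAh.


Convert: C_cell = 3057 mAh = 3.057 Ah
C_total = 5 * 3.057 = 15.285 Ah

15.285 Ah


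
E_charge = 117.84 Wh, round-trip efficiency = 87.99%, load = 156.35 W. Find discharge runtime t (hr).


Step 1: E_discharge = eta/100 * E_charge = 87.99/100 * 117.84 = 103.69 Wh
Step 2: t = E_discharge / P = 103.69 / 156.35 = 0.6632 hr

0.6632 hr


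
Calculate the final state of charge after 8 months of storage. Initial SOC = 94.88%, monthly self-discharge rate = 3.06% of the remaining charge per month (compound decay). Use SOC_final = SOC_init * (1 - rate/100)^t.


Monthly retention factor = 1 - 3.06/100 = 0.9694
Over 8 months: factor^8 = 0.77987
SOC_final = 94.88 * 0.77987 = 73.99%

73.99%


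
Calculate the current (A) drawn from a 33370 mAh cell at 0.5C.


Convert: capacity = 33370 mAh = 33.37 Ah
I = C_rate * capacity = 0.5 * 33.37 = 16.685 A

16.685 A


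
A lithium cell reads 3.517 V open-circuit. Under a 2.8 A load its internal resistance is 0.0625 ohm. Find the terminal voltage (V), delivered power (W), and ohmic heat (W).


Step 1: V_terminal = OCV - I*R = 3.517 - 2.8 * 0.0625 = 3.342 V
Step 2: P_out = V_terminal * I = 3.342 * 2.8 = 9.358 W
Step 3: Q = I^2 * R = 2.8^2 * 0.0625 = 0.4900 W

V=3.342 V, P=9.358 W, Q=0.4900 W


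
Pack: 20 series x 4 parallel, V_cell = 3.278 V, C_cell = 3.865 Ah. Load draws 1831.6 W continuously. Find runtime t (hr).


Step 1: E_pack = Ns * V_cell * Np * C_cell = 20 * 3.278 * 4 * 3.865 = 1013.6 Wh
Step 2: t = E_pack / P = 1013.6 / 1831.6 = 0.5534 hr

0.5534 hr


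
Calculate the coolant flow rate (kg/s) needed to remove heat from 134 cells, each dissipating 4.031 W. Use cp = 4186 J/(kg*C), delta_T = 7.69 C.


Q_total = 134 * 4.031 = 540.15 W
m_dot = Q_total / (cp * dT) = 540.15 / (4186 * 7.69) = 0.01678 kg/s

0.01678 kg/s


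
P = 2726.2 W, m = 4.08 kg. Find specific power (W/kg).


SP = P / m = 2726.2 / 4.08 = 668.2 W/kg

668.2 W/kg


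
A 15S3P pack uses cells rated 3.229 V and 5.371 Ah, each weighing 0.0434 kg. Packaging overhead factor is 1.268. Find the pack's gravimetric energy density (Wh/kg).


Step 1: V_pack = 15 * 3.229 = 48.435 V
Step 2: C_pack = 3 * 5.371 = 16.113 Ah
Step 3: E_pack = V_pack * C_pack = 48.435 * 16.113 = 780.43 Wh
Step 4: m_pack = 15 * 3 * 0.0434 * 1.268 = 2.4764 kg
Step 5: ED = E_pack / m_pack = 780.43 / 2.4764 = 315.1 Wh/kg

315.1 Wh/kg


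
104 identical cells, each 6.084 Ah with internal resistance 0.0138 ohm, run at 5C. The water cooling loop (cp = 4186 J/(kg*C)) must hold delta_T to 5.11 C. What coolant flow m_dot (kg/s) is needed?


Step 1: I = 5 * 6.084 = 30.42 A
Step 2: Q_cell = I^2 * R = 30.42^2 * 0.0138 = 12.77 W
Step 3: Q_total = 104 * 12.77 = 1328.1 W
Step 4: m_dot = Q_total / (cp * dT) = 1328.1 / (4186 * 5.11) = 0.06209 kg/s

0.06209 kg/s


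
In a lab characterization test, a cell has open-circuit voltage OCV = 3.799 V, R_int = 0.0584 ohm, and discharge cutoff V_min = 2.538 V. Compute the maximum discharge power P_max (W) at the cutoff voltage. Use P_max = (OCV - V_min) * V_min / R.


P_max = (OCV - V_min) * V_min / R = (3.799 - 2.538) * 2.538 / 0.0584 = 1.261 * 2.538 / 0.0584 = 54.80 W

54.80 W


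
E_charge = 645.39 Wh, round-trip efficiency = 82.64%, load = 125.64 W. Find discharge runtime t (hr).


Step 1: E_discharge = eta/100 * E_charge = 82.64/100 * 645.39 = 533.35 Wh
Step 2: t = E_discharge / P = 533.35 / 125.64 = 4.245 hr

4.245 hr


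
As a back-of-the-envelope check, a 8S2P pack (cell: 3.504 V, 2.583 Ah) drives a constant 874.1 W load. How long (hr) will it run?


Step 1: E_pack = Ns * V_cell * Np * C_cell = 8 * 3.504 * 2 * 2.583 = 144.81 Wh
Step 2: t = E_pack / P = 144.81 / 874.1 = 0.1657 hr

0.1657 hr


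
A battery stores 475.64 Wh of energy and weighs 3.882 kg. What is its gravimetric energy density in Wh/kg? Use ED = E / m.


Specific energy = 475.64 Wh / 3.882 kg = 122.5 Wh/kg

122.5 Wh/kg


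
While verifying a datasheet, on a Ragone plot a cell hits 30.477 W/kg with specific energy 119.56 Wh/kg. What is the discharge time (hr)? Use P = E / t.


t = E / P = 119.56 / 30.477 = 3.923 hr

3.923 hr


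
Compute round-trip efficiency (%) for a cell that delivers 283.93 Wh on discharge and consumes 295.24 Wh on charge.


Round-trip efficiency = 283.93/295.24 * 100% = 96.17%

96.17%


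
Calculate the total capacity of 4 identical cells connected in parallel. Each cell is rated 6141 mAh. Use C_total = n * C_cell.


Convert: C_cell = 6141 mAh = 6.141 Ah
C_total = 4 * 6.141 = 24.564 Ah

24.564 Ah


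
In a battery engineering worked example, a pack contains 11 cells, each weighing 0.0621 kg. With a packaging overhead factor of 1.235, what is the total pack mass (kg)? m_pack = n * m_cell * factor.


Cell mass sum = 11 * 0.0621 = 0.6831 kg
With overhead 1.235: m_pack = 0.6831 * 1.235 = 0.8436 kg

0.8436 kg


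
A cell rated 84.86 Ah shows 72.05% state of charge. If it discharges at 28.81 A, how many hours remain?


Step 1: remaining = SOC/100 * C_total = 72.05/100 * 84.86 = 61.142 Ah
Step 2: t = remaining / I = 61.142 / 28.81 = 2.122 hr

2.122 hr


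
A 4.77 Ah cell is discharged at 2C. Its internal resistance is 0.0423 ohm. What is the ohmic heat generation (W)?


Step 1: I = C_rate * capacity = 2 * 4.77 = 9.54 A
Step 2: Q = I^2 * R = 9.54^2 * 0.0423 = 91.012 * 0.0423 = 3.850 W

3.850 W


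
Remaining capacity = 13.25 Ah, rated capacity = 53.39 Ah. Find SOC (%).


SOC = (remaining / total) * 100 = (13.25 / 53.39) * 100 = 24.82%

24.82%


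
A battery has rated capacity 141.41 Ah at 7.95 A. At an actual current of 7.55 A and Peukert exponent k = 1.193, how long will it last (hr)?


Step 1: t_rated = C / I_rated = 141.41 / 7.95 = 17.787 hr
Step 2: ratio = 7.95 / 7.55 = 1.053
Step 3: ratio^k = 1.053^1.193 = 1.0635
Step 4: t = t_rated * ratio^k = 17.787 * 1.0635 = 18.92 hr

18.92 hr


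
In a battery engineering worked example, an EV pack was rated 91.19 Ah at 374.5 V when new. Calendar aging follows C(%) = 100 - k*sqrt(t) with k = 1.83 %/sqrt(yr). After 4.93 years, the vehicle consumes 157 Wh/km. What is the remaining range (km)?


Step 1: capacity retention = 100 - 1.83 * sqrt(4.93) = 100 - 1.83 * 2.2204 = 95.937%
Step 2: C_now = 91.19 * 95.937/100 = 87.485 Ah
Step 3: E_pack = V * C_now = 374.5 * 87.485 = 32763 Wh
Step 4: range = E_pack / consumption = 32763 / 157 = 208.7 km

208.7 km


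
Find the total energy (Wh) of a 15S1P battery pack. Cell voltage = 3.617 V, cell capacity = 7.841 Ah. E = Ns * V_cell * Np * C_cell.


E = Ns * Vcell * Np * Ccell = 15 * 3.617 * 1 * 7.841 = 425.4 Wh

425.4 Wh


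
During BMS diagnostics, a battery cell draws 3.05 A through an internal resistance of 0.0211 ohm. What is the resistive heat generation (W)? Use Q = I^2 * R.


Q = I^2 * R = 3.05^2 * 0.0211 = 0.1963 W

0.1963 W


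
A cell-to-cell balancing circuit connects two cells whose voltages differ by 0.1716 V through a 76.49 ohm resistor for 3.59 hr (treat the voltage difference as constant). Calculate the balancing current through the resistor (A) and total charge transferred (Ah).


I_bal = dV / R = 0.1716 / 76.49 = 0.0022434 A
Q = I_bal * t = 0.0022434 * 3.59 = 0.008054 Ah

I=0.0022434 A, Q=0.008054 Ah


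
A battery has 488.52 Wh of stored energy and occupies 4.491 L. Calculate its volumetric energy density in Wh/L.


Volumetric ED = 488.52 Wh / 4.491 L = 108.8 Wh/L

108.8 Wh/L


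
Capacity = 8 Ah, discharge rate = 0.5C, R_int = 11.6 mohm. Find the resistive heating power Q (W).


Convert: R = 11.6 mohm = 0.0116 ohm
Step 1: I = C_rate * capacity = 0.5 * 8 = 4 A
Step 2: Q = I^2 * R = 4^2 * 0.0116 = 16 * 0.0116 = 0.1856 W

0.1856 W


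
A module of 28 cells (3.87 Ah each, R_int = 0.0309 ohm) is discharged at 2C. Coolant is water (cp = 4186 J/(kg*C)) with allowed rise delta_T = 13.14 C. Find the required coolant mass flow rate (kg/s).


Step 1: I = 2 * 3.87 = 7.74 A
Step 2: Q_cell = I^2 * R = 7.74^2 * 0.0309 = 1.8511 W
Step 3: Q_total = 28 * 1.8511 = 51.831 W
Step 4: m_dot = Q_total / (cp * dT) = 51.831 / (4186 * 13.14) = 9.423e-04 kg/s

9.423e-04 kg/s


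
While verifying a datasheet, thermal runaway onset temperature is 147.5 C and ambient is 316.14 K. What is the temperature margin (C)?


Convert: T_ambient = 316.14 K = 42.99 C
margin = 147.5 - 42.99 = 104.51 C

104.51 C


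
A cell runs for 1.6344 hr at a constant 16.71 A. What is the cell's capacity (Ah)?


C = I * t = 16.71 * 1.6344 = 27.31 Ah

27.31 Ah


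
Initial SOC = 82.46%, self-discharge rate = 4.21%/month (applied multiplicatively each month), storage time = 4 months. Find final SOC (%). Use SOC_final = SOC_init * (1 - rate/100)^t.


decay = (1 - 4.21/100)^4 = 0.84194
SOC_final = 82.46 * 0.84194 = 69.43%

69.43%


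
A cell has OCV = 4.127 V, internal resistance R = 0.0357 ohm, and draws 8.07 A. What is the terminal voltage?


V = OCV - I*R = 4.127 - 8.07 * 0.0357 = 3.839 V

3.839 V


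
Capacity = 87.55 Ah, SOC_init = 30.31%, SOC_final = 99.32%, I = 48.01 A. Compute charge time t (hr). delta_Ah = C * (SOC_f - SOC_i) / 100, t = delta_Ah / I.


Step 1: dSOC = 99.32% - 30.31% = 69.01%
Step 2: delta_Ah = 87.55 * 69.01 / 100 = 60.418 Ah
Step 3: t = 60.418 / 48.01 = 1.258 hr

1.258 hr


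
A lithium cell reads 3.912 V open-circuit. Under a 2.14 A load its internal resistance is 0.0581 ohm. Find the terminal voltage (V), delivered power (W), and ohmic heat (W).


Step 1: V_terminal = OCV - I*R = 3.912 - 2.14 * 0.0581 = 3.7877 V
Step 2: P_out = V_terminal * I = 3.7877 * 2.14 = 8.106 W
Step 3: Q = I^2 * R = 2.14^2 * 0.0581 = 0.2661 W

V=3.7877 V, P=8.106 W, Q=0.2661 W


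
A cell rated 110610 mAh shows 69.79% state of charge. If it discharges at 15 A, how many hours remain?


Convert: C_total = 110610 mAh = 110.61 Ah
Step 1: remaining = SOC/100 * C_total = 69.79/100 * 110.61 = 77.195 Ah
Step 2: t = remaining / I = 77.195 / 15 = 5.146 hr

5.146 hr


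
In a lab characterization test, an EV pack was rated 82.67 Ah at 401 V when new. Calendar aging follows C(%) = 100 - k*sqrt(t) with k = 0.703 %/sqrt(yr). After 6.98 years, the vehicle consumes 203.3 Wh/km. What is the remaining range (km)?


Step 1: capacity retention = 100 - 0.703 * sqrt(6.98) = 100 - 0.703 * 2.642 = 98.143%
Step 2: C_now = 82.67 * 98.143/100 = 81.135 Ah
Step 3: E_pack = V * C_now = 401 * 81.135 = 32535 Wh
Step 4: range = E_pack / consumption = 32535 / 203.3 = 160.0 km

160.0 km


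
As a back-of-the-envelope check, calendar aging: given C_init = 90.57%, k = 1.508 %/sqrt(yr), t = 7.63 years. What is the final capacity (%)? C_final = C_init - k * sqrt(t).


Step 1: sqrt(7.63 yr) = 2.7622
Step 2: drop = 1.508 * 2.7622 = 4.1654
Step 3: C_final = 90.57 - 4.1654 = 86.40%

86.40%


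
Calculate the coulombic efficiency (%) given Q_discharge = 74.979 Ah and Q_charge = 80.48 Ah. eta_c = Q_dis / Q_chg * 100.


Coulombic efficiency = 74.979/80.48 * 100% = 93.16%

93.16%


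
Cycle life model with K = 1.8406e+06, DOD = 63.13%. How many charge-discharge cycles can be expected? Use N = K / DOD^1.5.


Step 1: DOD^1.5 = 63.13^1.5 = 501.6
Step 2: N = 1.8406e+06 / 501.6 = 3669 cycles

3669 cycles


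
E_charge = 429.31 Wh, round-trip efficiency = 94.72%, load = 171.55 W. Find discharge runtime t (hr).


Step 1: E_discharge = eta/100 * E_charge = 94.72/100 * 429.31 = 406.64 Wh
Step 2: t = E_discharge / P = 406.64 / 171.55 = 2.370 hr

2.370 hr


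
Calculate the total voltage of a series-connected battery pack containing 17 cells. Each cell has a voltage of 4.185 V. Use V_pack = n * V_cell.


With 17 cells in series at 4.185 V each, V_pack = 71.145 V

71.145 V


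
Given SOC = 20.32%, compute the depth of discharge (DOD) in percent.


Complement of SOC: DOD = 100% - 20.32% = 79.68%

79.68%


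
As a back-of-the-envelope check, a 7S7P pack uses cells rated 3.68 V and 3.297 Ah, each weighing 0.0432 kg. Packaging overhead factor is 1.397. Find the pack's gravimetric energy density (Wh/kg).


Step 1: V_pack = 7 * 3.68 = 25.76 V
Step 2: C_pack = 7 * 3.297 = 23.079 Ah
Step 3: E_pack = V_pack * C_pack = 25.76 * 23.079 = 594.52 Wh
Step 4: m_pack = 7 * 7 * 0.0432 * 1.397 = 2.9572 kg
Step 5: ED = E_pack / m_pack = 594.52 / 2.9572 = 201.0 Wh/kg

201.0 Wh/kg


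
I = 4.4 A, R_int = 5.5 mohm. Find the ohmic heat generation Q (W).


Convert: R = 5.5 mohm = 0.0055 ohm
I^2 = 19.36
Q = 19.36 * 0.0055 = 0.1065 W

0.1065 W


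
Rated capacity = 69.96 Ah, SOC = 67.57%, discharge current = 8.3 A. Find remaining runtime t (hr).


Step 1: remaining = SOC/100 * C_total = 67.57/100 * 69.96 = 47.272 Ah
Step 2: t = remaining / I = 47.272 / 8.3 = 5.695 hr

5.695 hr


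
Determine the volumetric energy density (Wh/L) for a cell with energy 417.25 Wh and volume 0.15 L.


Volumetric ED = 417.25 Wh / 0.15 L = 2782 Wh/L

2782 Wh/L


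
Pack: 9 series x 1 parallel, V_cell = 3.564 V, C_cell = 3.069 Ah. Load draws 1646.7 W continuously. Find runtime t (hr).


Step 1: E_pack = Ns * V_cell * Np * C_cell = 9 * 3.564 * 1 * 3.069 = 98.441 Wh
Step 2: t = E_pack / P = 98.441 / 1646.7 = 0.05978 hr

0.05978 hr


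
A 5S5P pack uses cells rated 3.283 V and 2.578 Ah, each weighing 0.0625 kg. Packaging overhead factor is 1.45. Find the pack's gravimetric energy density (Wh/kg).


Step 1: V_pack = 5 * 3.283 = 16.415 V
Step 2: C_pack = 5 * 2.578 = 12.89 Ah
Step 3: E_pack = V_pack * C_pack = 16.415 * 12.89 = 211.59 Wh
Step 4: m_pack = 5 * 5 * 0.0625 * 1.45 = 2.2656 kg
Step 5: ED = E_pack / m_pack = 211.59 / 2.2656 = 93.39 Wh/kg

93.39 Wh/kg


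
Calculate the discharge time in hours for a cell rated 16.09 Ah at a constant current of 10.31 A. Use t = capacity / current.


t = capacity / current = 16.09 / 10.31 = 1.561 hr

1.561 hr


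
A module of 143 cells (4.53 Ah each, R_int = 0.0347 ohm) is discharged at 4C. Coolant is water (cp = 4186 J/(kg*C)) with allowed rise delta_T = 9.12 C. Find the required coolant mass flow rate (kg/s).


Step 1: I = 4 * 4.53 = 18.12 A
Step 2: Q_cell = I^2 * R = 18.12^2 * 0.0347 = 11.393 W
Step 3: Q_total = 143 * 11.393 = 1629.2 W
Step 4: m_dot = Q_total / (cp * dT) = 1629.2 / (4186 * 9.12) = 0.04268 kg/s

0.04268 kg/s


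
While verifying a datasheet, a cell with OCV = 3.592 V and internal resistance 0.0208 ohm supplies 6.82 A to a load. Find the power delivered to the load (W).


Step 1: V_terminal = OCV - I*R = 3.592 - 6.82 * 0.0208 = 3.4501 V
Step 2: P_out = V_terminal * I = 3.4501 * 6.82 = 23.53 W

23.53 W


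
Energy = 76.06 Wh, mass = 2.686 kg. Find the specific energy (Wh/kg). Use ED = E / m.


Specific energy = 76.06 Wh / 2.686 kg = 28.32 Wh/kg

28.32 Wh/kg


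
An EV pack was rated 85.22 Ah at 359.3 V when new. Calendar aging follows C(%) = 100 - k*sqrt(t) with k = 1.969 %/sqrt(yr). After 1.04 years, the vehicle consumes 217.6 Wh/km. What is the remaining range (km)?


Step 1: capacity retention = 100 - 1.969 * sqrt(1.04) = 100 - 1.969 * 1.0198 = 97.992%
Step 2: C_now = 85.22 * 97.992/100 = 83.509 Ah
Step 3: E_pack = V * C_now = 359.3 * 83.509 = 30005 Wh
Step 4: range = E_pack / consumption = 30005 / 217.6 = 137.9 km

137.9 km


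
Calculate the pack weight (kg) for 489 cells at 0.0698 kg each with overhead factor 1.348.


Cell mass sum = 489 * 0.0698 = 34.132 kg
With overhead 1.348: m_pack = 34.132 * 1.348 = 46.01 kg

46.01 kg


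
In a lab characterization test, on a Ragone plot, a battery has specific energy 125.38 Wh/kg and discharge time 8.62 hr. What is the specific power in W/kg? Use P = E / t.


Specific power = 125.38 Wh/kg / 8.62 hr = 14.55 W/kg

14.55 W/kg


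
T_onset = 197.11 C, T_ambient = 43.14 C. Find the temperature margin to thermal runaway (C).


Safety margin = 197.11 C - 43.14 C = 153.97 C

153.97 C


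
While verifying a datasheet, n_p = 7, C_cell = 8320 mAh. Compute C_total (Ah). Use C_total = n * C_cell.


Convert: C_cell = 8320 mAh = 8.32 Ah
C_total = 7 * 8.32 = 58.24 Ah

58.24 Ah


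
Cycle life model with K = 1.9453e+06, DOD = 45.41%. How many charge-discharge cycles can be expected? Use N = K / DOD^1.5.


Step 1: DOD^1.5 = 45.41^1.5 = 306
Step 2: N = 1.9453e+06 / 306 = 6357 cycles

6357 cycles


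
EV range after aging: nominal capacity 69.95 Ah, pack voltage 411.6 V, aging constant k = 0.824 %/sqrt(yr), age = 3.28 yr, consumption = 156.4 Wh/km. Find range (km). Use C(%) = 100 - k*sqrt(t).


Step 1: capacity retention = 100 - 0.824 * sqrt(3.28) = 100 - 0.824 * 1.8111 = 98.508%
Step 2: C_now = 69.95 * 98.508/100 = 68.906 Ah
Step 3: E_pack = V * C_now = 411.6 * 68.906 = 28362 Wh
Step 4: range = E_pack / consumption = 28362 / 156.4 = 181.3 km

181.3 km


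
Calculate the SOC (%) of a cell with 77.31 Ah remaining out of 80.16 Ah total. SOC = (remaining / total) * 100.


SOC% = 77.31 / 80.16 * 100 = 96.44%

96.44%


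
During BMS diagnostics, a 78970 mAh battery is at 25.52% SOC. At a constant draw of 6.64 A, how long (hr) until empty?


Convert: C_total = 78970 mAh = 78.97 Ah
Step 1: remaining = SOC/100 * C_total = 25.52/100 * 78.97 = 20.153 Ah
Step 2: t = remaining / I = 20.153 / 6.64 = 3.035 hr

3.035 hr
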